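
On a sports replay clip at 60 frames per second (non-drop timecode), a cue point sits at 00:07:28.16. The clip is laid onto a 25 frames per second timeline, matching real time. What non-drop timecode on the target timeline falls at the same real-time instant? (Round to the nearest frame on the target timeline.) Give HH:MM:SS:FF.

00:07:28:07

Source frame index: (0×3600 + 7×60 + 28) × 60 + 16 = 26896.
Real time: 26896 / (60) = 6724/15 s.
Target frame: (6724/15) × (25) = 33620/3 ≈ 11206.667 → 11207.
At 25 labels/s: frame 11207 → 00:07:28:07.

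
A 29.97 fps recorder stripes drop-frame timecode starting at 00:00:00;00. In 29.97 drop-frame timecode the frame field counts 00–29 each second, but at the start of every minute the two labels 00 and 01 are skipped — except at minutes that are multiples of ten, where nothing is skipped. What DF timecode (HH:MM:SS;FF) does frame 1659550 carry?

Ten DF minutes hold 17982 frames, so frame 1659550 lies in block 92 (frames 1654344–1672325) with 5206 frames into that block.
The block's first minute is 1800 frames and the rest 1798 each; 5206 frames reaches minute 2, so 92 × 18 + 2 × 2 = 1660 labels have been skipped so far.
Adding those back, label number 1659550 + 1660 = 1661210 at 30 labels/s is 55373 s + 20 f = 15 h 22 min 53 s frame 20, i.e. 15:22:53;20.

15:22:53;20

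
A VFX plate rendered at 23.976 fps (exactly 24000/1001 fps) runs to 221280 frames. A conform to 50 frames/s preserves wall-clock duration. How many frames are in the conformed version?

Target frames = source frames × (target rate / source rate) = 221280 × (50)/(24000/1001) = 221280 × 1001/480 = 461461.

461461 frames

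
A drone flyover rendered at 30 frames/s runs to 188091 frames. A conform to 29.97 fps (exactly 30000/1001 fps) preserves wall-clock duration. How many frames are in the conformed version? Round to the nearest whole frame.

187903 frames

Frames at target rate = 188091 × (30000/1001) / (30) = 188091000/1001 ≈ 187903.097.
Nearest whole frame: 187903.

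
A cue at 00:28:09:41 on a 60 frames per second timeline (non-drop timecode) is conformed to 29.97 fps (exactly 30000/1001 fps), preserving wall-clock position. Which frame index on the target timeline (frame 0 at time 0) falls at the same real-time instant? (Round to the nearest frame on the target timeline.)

Source frame index: (0×3600 + 28×60 + 9) × 60 + 41 = 101381.
Real time: 101381 / (60) = 101381/60 s.
Target frame: (101381/60) × (30000/1001) = 7241500/143 ≈ 50639.860 → 50640.

frame 50640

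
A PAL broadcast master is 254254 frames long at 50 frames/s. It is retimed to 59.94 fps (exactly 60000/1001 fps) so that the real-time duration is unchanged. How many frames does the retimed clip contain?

Target frames = source frames × (target rate / source rate) = 254254 × (60000/1001)/(50) = 254254 × 1200/1001 = 304800.

304800 frames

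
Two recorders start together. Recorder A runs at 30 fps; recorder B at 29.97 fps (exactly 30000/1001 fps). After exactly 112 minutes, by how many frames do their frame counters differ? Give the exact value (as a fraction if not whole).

112 min = 6720 s.
A emits 30 × 6720 = 201600 frames; B emits 30000/1001 × 6720 = 28800000/143.
Difference = 28800/143 frames (≈ 201.3986); B is behind A.

28800/143 frames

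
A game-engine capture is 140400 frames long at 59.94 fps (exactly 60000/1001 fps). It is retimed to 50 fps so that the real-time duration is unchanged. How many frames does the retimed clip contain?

117117 frames

Target frames = source frames × (target rate / source rate) = 140400 × (50)/(60000/1001) = 140400 × 1001/1200 = 117117.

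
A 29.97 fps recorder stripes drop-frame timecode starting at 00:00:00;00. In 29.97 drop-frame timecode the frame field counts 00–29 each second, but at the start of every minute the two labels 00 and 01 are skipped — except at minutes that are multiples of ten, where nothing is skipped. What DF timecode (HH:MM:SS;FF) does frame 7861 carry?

00:04:22;09

Ten DF minutes hold 17982 frames, so frame 7861 lies in block 0 (frames 0–17981) with 7861 frames into that block.
The block's first minute is 1800 frames and the rest 1798 each; 7861 frames reaches minute 4, so 0 × 18 + 4 × 2 = 8 labels have been skipped so far.
Adding those back, label number 7861 + 8 = 7869 at 30 labels/s is 262 s + 9 f = 0 h 4 min 22 s frame 9, i.e. 00:04:22;09.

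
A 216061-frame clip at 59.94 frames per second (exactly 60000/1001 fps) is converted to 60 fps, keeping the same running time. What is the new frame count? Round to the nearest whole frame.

216277 frames

Frames at target rate = 216061 × (60) / (60000/1001) = 216277061/1000 ≈ 216277.061.
Nearest whole frame: 216277.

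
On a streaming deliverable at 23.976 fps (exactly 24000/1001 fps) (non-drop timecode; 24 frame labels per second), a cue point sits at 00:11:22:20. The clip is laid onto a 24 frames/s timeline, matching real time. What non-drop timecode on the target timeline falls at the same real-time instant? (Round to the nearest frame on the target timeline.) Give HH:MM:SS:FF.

00:11:23:12

Source frame index: (0×3600 + 11×60 + 22) × 24 + 20 = 16388.
Real time: 16388 / (24000/1001) = 4101097/6000 s.
Target frame: (4101097/6000) × (24) = 4101097/250 ≈ 16404.388 → 16404.
At 24 labels/s: frame 16404 → 00:11:23:12.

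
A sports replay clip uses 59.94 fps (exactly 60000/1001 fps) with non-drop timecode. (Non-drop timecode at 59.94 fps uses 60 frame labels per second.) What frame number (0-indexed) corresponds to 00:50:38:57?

182337

Total seconds to the label: (0 × 3600 + 50 × 60 + 38) = 3038.
Frame index = 3038 × 60 + 57 = 182337.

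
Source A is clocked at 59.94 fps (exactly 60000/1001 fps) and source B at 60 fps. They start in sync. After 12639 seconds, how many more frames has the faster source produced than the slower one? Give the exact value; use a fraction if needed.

68940/91 frames

A emits 60000/1001 × 12639 = 68940000/91 frames; B emits 60 × 12639 = 758340.
Difference = 68940/91 frames (≈ 757.5824); B is ahead of A.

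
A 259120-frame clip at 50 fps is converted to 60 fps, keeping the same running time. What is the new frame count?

310944 frames

Target frames = source frames × (target rate / source rate) = 259120 × (60)/(50) = 259120 × 6/5 = 310944.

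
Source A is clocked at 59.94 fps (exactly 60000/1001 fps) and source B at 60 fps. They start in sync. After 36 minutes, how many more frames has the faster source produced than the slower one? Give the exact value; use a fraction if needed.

36 min = 2160 s.
A emits 60000/1001 × 2160 = 129600000/1001 frames; B emits 60 × 2160 = 129600.
Difference = 129600/1001 frames (≈ 129.4705); B is ahead of A.

129600/1001 frames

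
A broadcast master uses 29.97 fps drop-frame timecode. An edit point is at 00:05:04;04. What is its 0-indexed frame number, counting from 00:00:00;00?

9114

As if non-drop at 30 labels/s: (0 × 3600 + 5 × 60 + 4) × 30 + 4 = 9124.
Minute boundaries passed: 5; those not divisible by 10: 5 − 0 = 5; dropped labels = 2 × 5 = 10.
Actual frame index = 9124 − 10 = 9114.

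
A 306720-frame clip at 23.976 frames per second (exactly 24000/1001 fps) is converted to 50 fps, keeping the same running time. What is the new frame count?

639639 frames

Target frames = source frames × (target rate / source rate) = 306720 × (50)/(24000/1001) = 306720 × 1001/480 = 639639.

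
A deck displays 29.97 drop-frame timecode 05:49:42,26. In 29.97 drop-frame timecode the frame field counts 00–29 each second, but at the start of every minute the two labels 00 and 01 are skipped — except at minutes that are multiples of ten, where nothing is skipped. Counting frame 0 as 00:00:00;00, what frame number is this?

628856

Complete 10-minute blocks: 34, each 17982 frames → 611388.
Remaining 9 whole minutes in the current block: 1800 + 8 × 1798 = 16184 frames.
Within the current minute: 42 × 30 + 26 − 2 = 1284 (labels ;00/;01 skipped at this minute). Total = 611388 + 16184 + 1284 = 628856.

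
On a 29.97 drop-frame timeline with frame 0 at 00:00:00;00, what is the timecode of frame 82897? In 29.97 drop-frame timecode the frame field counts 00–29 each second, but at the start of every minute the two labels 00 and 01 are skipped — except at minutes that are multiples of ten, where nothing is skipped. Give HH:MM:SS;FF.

Each 10-minute DF block holds 10 × 60 × 30 − 9 × 2 = 17982 frames. 82897 ÷ 17982 → 4 full blocks, remainder 10969.
Within the partial block the first minute is 1800 frames and each further minute 1798, so 6 further minute boundaries passed. Total skipped labels = 18 × 4 + 2 × 6 = 84.
Non-drop label index = 82897 + 84 = 82981; at 30 labels/s that is 00:46:06:01, i.e. DF 00:46:06;01.

00:46:06;01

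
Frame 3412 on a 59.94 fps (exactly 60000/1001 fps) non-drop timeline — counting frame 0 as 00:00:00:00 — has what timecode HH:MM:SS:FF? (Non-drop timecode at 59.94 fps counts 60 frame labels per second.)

00:00:56:52

3412 ÷ 60 = 56 full seconds, remainder 52 frames.
56 s = 0 h 0 min 56 s.
Timecode: 00:00:56:52.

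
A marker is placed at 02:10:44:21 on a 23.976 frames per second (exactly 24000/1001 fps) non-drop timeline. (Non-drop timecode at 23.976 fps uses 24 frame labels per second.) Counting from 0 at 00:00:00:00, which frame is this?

frame 188277

Total seconds to the label: (2 × 3600 + 10 × 60 + 44) = 7844.
Frame index = 7844 × 24 + 21 = 188277.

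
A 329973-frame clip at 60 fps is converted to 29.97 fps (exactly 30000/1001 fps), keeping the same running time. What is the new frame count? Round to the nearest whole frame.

164822 frames

Frames at target rate = 329973 × (30000/1001) / (60) = 23569500/143 ≈ 164821.678.
Nearest whole frame: 164822.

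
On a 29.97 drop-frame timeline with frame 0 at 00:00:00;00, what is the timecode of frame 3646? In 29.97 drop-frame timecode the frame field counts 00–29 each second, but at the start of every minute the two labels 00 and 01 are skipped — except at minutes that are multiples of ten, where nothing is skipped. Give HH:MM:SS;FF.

00:02:01;20

Each 10-minute DF block holds 10 × 60 × 30 − 9 × 2 = 17982 frames. 3646 ÷ 17982 → 0 full blocks, remainder 3646.
Within the partial block the first minute is 1800 frames and each further minute 1798, so 2 further minute boundaries passed. Total skipped labels = 18 × 0 + 2 × 2 = 4.
Non-drop label index = 3646 + 4 = 3650; at 30 labels/s that is 00:02:01:20, i.e. DF 00:02:01;20.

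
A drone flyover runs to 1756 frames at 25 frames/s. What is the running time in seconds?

70.24 seconds

Running time = 1756 / (25) = 70.24 s.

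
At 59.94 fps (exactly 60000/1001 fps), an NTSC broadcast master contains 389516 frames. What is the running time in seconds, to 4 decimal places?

6498.4253 seconds

Running time = 389516 × 1001/60000 = 97476379/15000 s ≈ 6498.4253 s.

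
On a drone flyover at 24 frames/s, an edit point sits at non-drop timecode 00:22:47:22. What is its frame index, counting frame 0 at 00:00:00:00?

32830

Total seconds to the label: (0 × 3600 + 22 × 60 + 47) = 1367.
Frame index = 1367 × 24 + 22 = 32830.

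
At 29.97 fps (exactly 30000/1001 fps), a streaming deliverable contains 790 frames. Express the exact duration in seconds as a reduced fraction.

79079/3000 seconds

Running time = 790 ÷ (30000/1001) = 790 × 1001/30000 = 79079/3000 s.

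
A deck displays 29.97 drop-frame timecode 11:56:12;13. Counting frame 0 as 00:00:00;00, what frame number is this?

1287883

Complete 10-minute blocks: 71, each 17982 frames → 1276722.
Remaining 6 whole minutes in the current block: 1800 + 5 × 1798 = 10790 frames.
Within the current minute: 12 × 30 + 13 − 2 = 371 (labels ;00/;01 skipped at this minute). Total = 1276722 + 10790 + 371 = 1287883.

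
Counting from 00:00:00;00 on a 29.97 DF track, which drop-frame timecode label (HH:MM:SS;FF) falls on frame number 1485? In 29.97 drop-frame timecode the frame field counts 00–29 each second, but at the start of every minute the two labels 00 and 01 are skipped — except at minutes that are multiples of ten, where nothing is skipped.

Each 10-minute DF block holds 10 × 60 × 30 − 9 × 2 = 17982 frames. 1485 ÷ 17982 → 0 full blocks, remainder 1485.
Within the partial block the first minute is 1800 frames and each further minute 1798, so 0 further minute boundaries passed. Total skipped labels = 18 × 0 + 2 × 0 = 0.
Non-drop label index = 1485 + 0 = 1485; at 30 labels/s that is 00:00:49:15, i.e. DF 00:00:49;15.

00:00:49;15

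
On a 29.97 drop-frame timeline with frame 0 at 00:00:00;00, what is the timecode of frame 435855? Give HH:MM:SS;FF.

Ten DF minutes hold 17982 frames, so frame 435855 lies in block 24 (frames 431568–449549) with 4287 frames into that block.
The block's first minute is 1800 frames and the rest 1798 each; 4287 frames reaches minute 2, so 24 × 18 + 2 × 2 = 436 labels have been skipped so far.
Adding those back, label number 435855 + 436 = 436291 at 30 labels/s is 14543 s + 1 f = 4 h 2 min 23 s frame 1, i.e. 04:02:23;01.

04:02:23;01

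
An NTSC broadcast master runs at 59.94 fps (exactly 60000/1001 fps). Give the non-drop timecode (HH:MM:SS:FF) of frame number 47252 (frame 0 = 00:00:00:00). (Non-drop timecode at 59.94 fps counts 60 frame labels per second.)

47252 ÷ 60 = 787 full seconds, remainder 32 frames.
787 s = 0 h 13 min 7 s.
Timecode: 00:13:07:32.

00:13:07:32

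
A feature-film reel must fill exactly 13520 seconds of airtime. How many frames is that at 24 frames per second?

Frames = 13520 × 24 = 324480.

324480 frames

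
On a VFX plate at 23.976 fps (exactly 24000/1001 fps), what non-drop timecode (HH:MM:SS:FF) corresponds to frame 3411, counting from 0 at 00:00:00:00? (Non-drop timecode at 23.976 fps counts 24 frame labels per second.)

00:02:22:03

3411 ÷ 24 = 142 full seconds, remainder 3 frames.
142 s = 0 h 2 min 22 s.
Timecode: 00:02:22:03.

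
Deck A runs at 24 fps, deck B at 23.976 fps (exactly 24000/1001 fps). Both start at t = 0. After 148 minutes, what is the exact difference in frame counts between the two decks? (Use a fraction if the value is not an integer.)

148 min = 8880 s.
A emits 24 × 8880 = 213120 frames; B emits 24000/1001 × 8880 = 213120000/1001.
Difference = 213120/1001 frames (≈ 212.9071); B is behind A.

213120/1001 frames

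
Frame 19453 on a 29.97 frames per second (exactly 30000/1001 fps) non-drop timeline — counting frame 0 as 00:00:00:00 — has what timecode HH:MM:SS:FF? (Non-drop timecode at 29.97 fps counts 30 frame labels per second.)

19453 ÷ 30 = 648 full seconds, remainder 13 frames.
648 s = 0 h 10 min 48 s.
Timecode: 00:10:48:13.

00:10:48:13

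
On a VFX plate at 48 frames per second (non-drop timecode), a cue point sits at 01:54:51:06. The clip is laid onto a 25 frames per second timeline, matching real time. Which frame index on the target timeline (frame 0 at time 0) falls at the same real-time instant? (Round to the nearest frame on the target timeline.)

frame 172278

Source frame index: (1×3600 + 54×60 + 51) × 48 + 6 = 330774.
Real time: 330774 / (48) = 55129/8 s.
Target frame: (55129/8) × (25) = 1378225/8 ≈ 172278.125 → 172278.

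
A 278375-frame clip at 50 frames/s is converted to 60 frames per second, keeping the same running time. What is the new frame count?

Target frames = source frames × (target rate / source rate) = 278375 × (60)/(50) = 278375 × 6/5 = 334050.

334050 frames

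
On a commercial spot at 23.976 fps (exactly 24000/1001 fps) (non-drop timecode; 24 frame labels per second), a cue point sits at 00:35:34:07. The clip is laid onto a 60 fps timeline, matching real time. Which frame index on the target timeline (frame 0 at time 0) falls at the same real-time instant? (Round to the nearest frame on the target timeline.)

frame 128186

Source frame index: (0×3600 + 35×60 + 34) × 24 + 7 = 51223.
Real time: 51223 / (24000/1001) = 51274223/24000 s.
Target frame: (51274223/24000) × (60) = 51274223/400 ≈ 128185.557 → 128186.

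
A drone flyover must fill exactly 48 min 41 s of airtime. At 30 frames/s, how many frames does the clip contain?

48 min 41 s = 2921 s.
Frames = 2921 × 30 = 87630.

87630 frames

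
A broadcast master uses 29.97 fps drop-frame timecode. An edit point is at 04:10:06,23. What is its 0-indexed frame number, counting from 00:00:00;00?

449753

As if non-drop at 30 labels/s: (4 × 3600 + 10 × 60 + 6) × 30 + 23 = 450203.
Minute boundaries passed: 250; those not divisible by 10: 250 − 25 = 225; dropped labels = 2 × 225 = 450.
Actual frame index = 450203 − 450 = 449753.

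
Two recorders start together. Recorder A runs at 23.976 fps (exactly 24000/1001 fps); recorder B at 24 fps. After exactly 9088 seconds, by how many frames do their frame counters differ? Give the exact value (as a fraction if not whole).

218112/1001 frames

A emits 24000/1001 × 9088 = 218112000/1001 frames; B emits 24 × 9088 = 218112.
Difference = 218112/1001 frames (≈ 217.8941); B is ahead of A.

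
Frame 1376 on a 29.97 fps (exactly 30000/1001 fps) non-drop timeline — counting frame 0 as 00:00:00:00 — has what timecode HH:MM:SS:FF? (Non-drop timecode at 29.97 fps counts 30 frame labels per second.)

1376 ÷ 30 = 45 full seconds, remainder 26 frames.
45 s = 0 h 0 min 45 s.
Timecode: 00:00:45:26.

00:00:45:26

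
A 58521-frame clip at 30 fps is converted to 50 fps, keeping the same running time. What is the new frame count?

97535 frames

Target frames = source frames × (target rate / source rate) = 58521 × (50)/(30) = 58521 × 5/3 = 97535.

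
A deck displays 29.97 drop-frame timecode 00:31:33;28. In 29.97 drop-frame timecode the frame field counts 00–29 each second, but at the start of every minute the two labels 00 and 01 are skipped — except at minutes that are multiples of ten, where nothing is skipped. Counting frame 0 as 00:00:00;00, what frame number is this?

As if non-drop at 30 labels/s: (0 × 3600 + 31 × 60 + 33) × 30 + 28 = 56818.
Minute boundaries passed: 31; those not divisible by 10: 31 − 3 = 28; dropped labels = 2 × 28 = 56.
Actual frame index = 56818 − 56 = 56762.

56762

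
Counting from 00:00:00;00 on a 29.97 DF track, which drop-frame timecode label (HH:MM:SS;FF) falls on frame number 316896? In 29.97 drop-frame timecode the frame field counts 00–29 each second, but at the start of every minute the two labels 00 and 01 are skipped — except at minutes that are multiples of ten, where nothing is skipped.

02:56:13;24

Each 10-minute DF block holds 10 × 60 × 30 − 9 × 2 = 17982 frames. 316896 ÷ 17982 → 17 full blocks, remainder 11202.
Within the partial block the first minute is 1800 frames and each further minute 1798, so 6 further minute boundaries passed. Total skipped labels = 18 × 17 + 2 × 6 = 318.
Non-drop label index = 316896 + 318 = 317214; at 30 labels/s that is 02:56:13:24, i.e. DF 02:56:13;24.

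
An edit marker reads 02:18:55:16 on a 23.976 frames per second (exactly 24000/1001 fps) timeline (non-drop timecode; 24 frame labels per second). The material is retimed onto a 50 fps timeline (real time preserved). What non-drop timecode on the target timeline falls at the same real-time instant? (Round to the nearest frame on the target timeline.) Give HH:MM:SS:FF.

02:19:04:00

Source frame index: (2×3600 + 18×60 + 55) × 24 + 16 = 200056.
Real time: 200056 / (24000/1001) = 25032007/3000 s.
Target frame: (25032007/3000) × (50) = 25032007/60 ≈ 417200.117 → 417200.
At 50 labels/s: frame 417200 → 02:19:04:00.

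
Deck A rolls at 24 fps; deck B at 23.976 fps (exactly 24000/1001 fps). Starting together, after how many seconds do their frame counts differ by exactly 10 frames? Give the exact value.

The gap grows by |24000/1001 − 24| = 24/1001 frames per second.
Time for a 10-frame gap: 10 ÷ (24/1001) = 5005/12 s.

5005/12 seconds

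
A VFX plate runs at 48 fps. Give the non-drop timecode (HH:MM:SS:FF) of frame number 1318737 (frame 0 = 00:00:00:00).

07:37:53:33

1318737 ÷ 48 = 27473 full seconds, remainder 33 frames.
27473 s = 7 h 37 min 53 s.
Timecode: 07:37:53:33.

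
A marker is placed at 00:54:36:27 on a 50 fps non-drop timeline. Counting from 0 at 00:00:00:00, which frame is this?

Total seconds to the label: (0 × 3600 + 54 × 60 + 36) = 3276.
Frame index = 3276 × 50 + 27 = 163827.

frame 163827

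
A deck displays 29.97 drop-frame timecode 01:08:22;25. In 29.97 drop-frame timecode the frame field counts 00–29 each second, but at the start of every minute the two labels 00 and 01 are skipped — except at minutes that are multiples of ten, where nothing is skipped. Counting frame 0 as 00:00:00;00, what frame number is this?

122961

Complete 10-minute blocks: 6, each 17982 frames → 107892.
Remaining 8 whole minutes in the current block: 1800 + 7 × 1798 = 14386 frames.
Within the current minute: 22 × 30 + 25 − 2 = 683 (labels ;00/;01 skipped at this minute). Total = 107892 + 14386 + 683 = 122961.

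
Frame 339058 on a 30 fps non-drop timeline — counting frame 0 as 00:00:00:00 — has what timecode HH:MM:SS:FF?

03:08:21:28

339058 ÷ 30 = 11301 full seconds, remainder 28 frames.
11301 s = 3 h 8 min 21 s.
Timecode: 03:08:21:28.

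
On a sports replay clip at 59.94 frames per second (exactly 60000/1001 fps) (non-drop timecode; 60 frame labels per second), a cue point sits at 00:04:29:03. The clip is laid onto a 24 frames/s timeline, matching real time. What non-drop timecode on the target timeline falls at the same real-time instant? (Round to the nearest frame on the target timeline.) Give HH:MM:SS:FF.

Source frame index: (0×3600 + 4×60 + 29) × 60 + 3 = 16143.
Real time: 16143 / (60000/1001) = 5386381/20000 s.
Target frame: (5386381/20000) × (24) = 16159143/2500 ≈ 6463.657 → 6464.
At 24 labels/s: frame 6464 → 00:04:29:08.

00:04:29:08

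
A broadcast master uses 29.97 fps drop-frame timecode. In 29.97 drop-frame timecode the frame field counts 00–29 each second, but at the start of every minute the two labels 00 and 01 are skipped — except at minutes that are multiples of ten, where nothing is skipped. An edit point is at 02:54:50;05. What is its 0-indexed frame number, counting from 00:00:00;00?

314391

Complete 10-minute blocks: 17, each 17982 frames → 305694.
Remaining 4 whole minutes in the current block: 1800 + 3 × 1798 = 7194 frames.
Within the current minute: 50 × 30 + 5 − 2 = 1503 (labels ;00/;01 skipped at this minute). Total = 305694 + 7194 + 1503 = 314391.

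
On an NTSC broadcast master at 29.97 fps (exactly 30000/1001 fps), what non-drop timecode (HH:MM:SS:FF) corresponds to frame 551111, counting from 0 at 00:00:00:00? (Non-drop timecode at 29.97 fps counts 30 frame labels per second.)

551111 ÷ 30 = 18370 full seconds, remainder 11 frames.
18370 s = 5 h 6 min 10 s.
Timecode: 05:06:10:11.

05:06:10:11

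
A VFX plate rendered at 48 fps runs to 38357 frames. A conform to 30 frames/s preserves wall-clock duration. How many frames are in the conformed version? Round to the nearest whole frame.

Frames at target rate = 38357 × (30) / (48) = 191785/8 ≈ 23973.125.
Nearest whole frame: 23973.

23973 frames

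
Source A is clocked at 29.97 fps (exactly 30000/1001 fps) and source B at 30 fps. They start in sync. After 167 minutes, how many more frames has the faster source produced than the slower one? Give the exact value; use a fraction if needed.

167 min = 10020 s.
A emits 30000/1001 × 10020 = 300600000/1001 frames; B emits 30 × 10020 = 300600.
Difference = 300600/1001 frames (≈ 300.2997); B is ahead of A.

300600/1001 frames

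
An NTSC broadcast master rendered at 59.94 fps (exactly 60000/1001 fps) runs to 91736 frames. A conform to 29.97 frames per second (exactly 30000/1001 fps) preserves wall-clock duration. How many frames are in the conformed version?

45868 frames

Target frames = source frames × (target rate / source rate) = 91736 × (30000/1001)/(60000/1001) = 91736 × 1/2 = 45868.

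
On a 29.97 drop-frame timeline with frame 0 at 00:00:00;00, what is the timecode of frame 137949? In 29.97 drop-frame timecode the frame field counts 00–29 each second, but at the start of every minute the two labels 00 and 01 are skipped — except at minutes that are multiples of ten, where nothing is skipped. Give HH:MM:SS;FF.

Ten DF minutes hold 17982 frames, so frame 137949 lies in block 7 (frames 125874–143855) with 12075 frames into that block.
The block's first minute is 1800 frames and the rest 1798 each; 12075 frames reaches minute 6, so 7 × 18 + 6 × 2 = 138 labels have been skipped so far.
Adding those back, label number 137949 + 138 = 138087 at 30 labels/s is 4602 s + 27 f = 1 h 16 min 42 s frame 27, i.e. 01:16:42;27.

01:16:42;27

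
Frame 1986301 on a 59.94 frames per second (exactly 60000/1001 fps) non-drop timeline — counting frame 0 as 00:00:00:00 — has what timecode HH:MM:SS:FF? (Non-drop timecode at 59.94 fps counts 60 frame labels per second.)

1986301 ÷ 60 = 33105 full seconds, remainder 1 frame.
33105 s = 9 h 11 min 45 s.
Timecode: 09:11:45:01.

09:11:45:01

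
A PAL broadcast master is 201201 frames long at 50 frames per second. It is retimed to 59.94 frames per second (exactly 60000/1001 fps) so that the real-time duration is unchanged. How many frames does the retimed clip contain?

241200 frames

Target frames = source frames × (target rate / source rate) = 201201 × (60000/1001)/(50) = 201201 × 1200/1001 = 241200.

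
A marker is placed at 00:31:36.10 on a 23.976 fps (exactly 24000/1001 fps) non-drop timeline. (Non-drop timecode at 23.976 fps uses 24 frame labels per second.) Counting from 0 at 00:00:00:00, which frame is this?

45514

Total seconds to the label: (0 × 3600 + 31 × 60 + 36) = 1896.
Frame index = 1896 × 24 + 10 = 45514.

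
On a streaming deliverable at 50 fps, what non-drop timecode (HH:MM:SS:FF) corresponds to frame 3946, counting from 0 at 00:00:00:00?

3946 ÷ 50 = 78 full seconds, remainder 46 frames.
78 s = 0 h 1 min 18 s.
Timecode: 00:01:18:46.

00:01:18:46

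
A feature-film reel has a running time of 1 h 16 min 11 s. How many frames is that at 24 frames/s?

1 h 16 min 11 s = 4571 s.
Frames = 4571 × 24 = 109704.

109704 frames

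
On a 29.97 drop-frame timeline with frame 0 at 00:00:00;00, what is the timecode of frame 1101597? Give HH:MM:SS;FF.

Ten DF minutes hold 17982 frames, so frame 1101597 lies in block 61 (frames 1096902–1114883) with 4695 frames into that block.
The block's first minute is 1800 frames and the rest 1798 each; 4695 frames reaches minute 2, so 61 × 18 + 2 × 2 = 1102 labels have been skipped so far.
Adding those back, label number 1101597 + 1102 = 1102699 at 30 labels/s is 36756 s + 19 f = 10 h 12 min 36 s frame 19, i.e. 10:12:36;19.

10:12:36;19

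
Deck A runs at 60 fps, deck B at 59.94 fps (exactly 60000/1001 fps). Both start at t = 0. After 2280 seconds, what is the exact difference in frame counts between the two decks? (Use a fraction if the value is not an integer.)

A emits 60 × 2280 = 136800 frames; B emits 60000/1001 × 2280 = 136800000/1001.
Difference = 136800/1001 frames (≈ 136.6633); B is behind A.

136800/1001 frames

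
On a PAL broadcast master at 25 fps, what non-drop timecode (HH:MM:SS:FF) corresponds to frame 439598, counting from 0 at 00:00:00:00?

04:53:03:23

439598 ÷ 25 = 17583 full seconds, remainder 23 frames.
17583 s = 4 h 53 min 3 s.
Timecode: 04:53:03:23.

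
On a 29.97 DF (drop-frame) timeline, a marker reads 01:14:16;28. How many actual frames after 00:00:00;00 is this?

133574

Complete 10-minute blocks: 7, each 17982 frames → 125874.
Remaining 4 whole minutes in the current block: 1800 + 3 × 1798 = 7194 frames.
Within the current minute: 16 × 30 + 28 − 2 = 506 (labels ;00/;01 skipped at this minute). Total = 125874 + 7194 + 506 = 133574.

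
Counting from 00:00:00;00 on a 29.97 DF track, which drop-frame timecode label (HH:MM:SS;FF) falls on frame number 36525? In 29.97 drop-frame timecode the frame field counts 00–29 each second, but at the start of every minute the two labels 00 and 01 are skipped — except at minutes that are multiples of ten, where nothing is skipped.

00:20:18;21

Each 10-minute DF block holds 10 × 60 × 30 − 9 × 2 = 17982 frames. 36525 ÷ 17982 → 2 full blocks, remainder 561.
Within the partial block the first minute is 1800 frames and each further minute 1798, so 0 further minute boundaries passed. Total skipped labels = 18 × 2 + 2 × 0 = 36.
Non-drop label index = 36525 + 36 = 36561; at 30 labels/s that is 00:20:18:21, i.e. DF 00:20:18;21.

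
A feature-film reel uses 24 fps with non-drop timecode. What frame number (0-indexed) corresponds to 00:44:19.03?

frame 63819

Total seconds to the label: (0 × 3600 + 44 × 60 + 19) = 2659.
Frame index = 2659 × 24 + 3 = 63819.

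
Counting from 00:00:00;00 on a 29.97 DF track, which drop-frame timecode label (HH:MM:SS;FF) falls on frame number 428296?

03:58:10;26

Each 10-minute DF block holds 10 × 60 × 30 − 9 × 2 = 17982 frames. 428296 ÷ 17982 → 23 full blocks, remainder 14710.
Within the partial block the first minute is 1800 frames and each further minute 1798, so 8 further minute boundaries passed. Total skipped labels = 18 × 23 + 2 × 8 = 430.
Non-drop label index = 428296 + 430 = 428726; at 30 labels/s that is 03:58:10:26, i.e. DF 03:58:10;26.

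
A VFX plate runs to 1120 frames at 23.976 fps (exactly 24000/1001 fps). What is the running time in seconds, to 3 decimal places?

46.713 seconds

Running time = 1120 × 1001/24000 = 7007/150 s ≈ 46.713 s.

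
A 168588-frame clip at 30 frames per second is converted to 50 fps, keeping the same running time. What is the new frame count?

280980 frames

Target frames = source frames × (target rate / source rate) = 168588 × (50)/(30) = 168588 × 5/3 = 280980.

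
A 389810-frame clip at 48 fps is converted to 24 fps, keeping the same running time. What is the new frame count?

Target frames = source frames × (target rate / source rate) = 389810 × (24)/(48) = 389810 × 1/2 = 194905.

194905 frames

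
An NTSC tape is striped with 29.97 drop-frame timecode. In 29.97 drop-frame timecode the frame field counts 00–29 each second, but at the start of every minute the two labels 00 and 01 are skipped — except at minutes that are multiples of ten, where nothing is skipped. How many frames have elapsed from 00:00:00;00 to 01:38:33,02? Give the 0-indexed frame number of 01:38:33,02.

As if non-drop at 30 labels/s: (1 × 3600 + 38 × 60 + 33) × 30 + 2 = 177392.
Minute boundaries passed: 98; those not divisible by 10: 98 − 9 = 89; dropped labels = 2 × 89 = 178.
Actual frame index = 177392 − 178 = 177214.

177214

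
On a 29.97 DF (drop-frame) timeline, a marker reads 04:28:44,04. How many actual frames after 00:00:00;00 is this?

483240

Complete 10-minute blocks: 26, each 17982 frames → 467532.
Remaining 8 whole minutes in the current block: 1800 + 7 × 1798 = 14386 frames.
Within the current minute: 44 × 30 + 4 − 2 = 1322 (labels ;00/;01 skipped at this minute). Total = 467532 + 14386 + 1322 = 483240.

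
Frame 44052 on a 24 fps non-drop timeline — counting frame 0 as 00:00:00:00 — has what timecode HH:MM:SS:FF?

44052 ÷ 24 = 1835 full seconds, remainder 12 frames.
1835 s = 0 h 30 min 35 s.
Timecode: 00:30:35:12.

00:30:35:12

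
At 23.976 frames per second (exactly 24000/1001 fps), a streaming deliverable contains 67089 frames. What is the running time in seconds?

2798.170375 seconds

Running time = 67089 / (24000/1001) = 2798.170375 s.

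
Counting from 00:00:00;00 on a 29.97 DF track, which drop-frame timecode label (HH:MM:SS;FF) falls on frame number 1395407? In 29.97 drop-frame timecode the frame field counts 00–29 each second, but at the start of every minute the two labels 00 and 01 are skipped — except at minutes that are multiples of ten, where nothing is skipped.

12:56:00;05

Each 10-minute DF block holds 10 × 60 × 30 − 9 × 2 = 17982 frames. 1395407 ÷ 17982 → 77 full blocks, remainder 10793.
Within the partial block the first minute is 1800 frames and each further minute 1798, so 6 further minute boundaries passed. Total skipped labels = 18 × 77 + 2 × 6 = 1398.
Non-drop label index = 1395407 + 1398 = 1396805; at 30 labels/s that is 12:56:00:05, i.e. DF 12:56:00;05.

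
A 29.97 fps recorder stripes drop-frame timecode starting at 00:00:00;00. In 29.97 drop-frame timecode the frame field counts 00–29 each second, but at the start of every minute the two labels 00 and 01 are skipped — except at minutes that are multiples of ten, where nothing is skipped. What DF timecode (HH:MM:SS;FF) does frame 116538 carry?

Each 10-minute DF block holds 10 × 60 × 30 − 9 × 2 = 17982 frames. 116538 ÷ 17982 → 6 full blocks, remainder 8646.
Within the partial block the first minute is 1800 frames and each further minute 1798, so 4 further minute boundaries passed. Total skipped labels = 18 × 6 + 2 × 4 = 116.
Non-drop label index = 116538 + 116 = 116654; at 30 labels/s that is 01:04:48:14, i.e. DF 01:04:48;14.

01:04:48;14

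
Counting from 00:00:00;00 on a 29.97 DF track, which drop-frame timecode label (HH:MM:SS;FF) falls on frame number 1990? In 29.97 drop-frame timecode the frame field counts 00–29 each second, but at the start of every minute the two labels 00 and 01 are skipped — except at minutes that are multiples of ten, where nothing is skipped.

Each 10-minute DF block holds 10 × 60 × 30 − 9 × 2 = 17982 frames. 1990 ÷ 17982 → 0 full blocks, remainder 1990.
Within the partial block the first minute is 1800 frames and each further minute 1798, so 1 further minute boundary passed. Total skipped labels = 18 × 0 + 2 × 1 = 2.
Non-drop label index = 1990 + 2 = 1992; at 30 labels/s that is 00:01:06:12, i.e. DF 00:01:06;12.

00:01:06;12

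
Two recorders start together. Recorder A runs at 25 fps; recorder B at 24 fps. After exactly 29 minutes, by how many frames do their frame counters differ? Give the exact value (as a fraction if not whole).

1740 frames

29 min = 1740 s.
A emits 25 × 1740 = 43500 frames; B emits 24 × 1740 = 41760.
Difference = 1740 frames; B is behind A.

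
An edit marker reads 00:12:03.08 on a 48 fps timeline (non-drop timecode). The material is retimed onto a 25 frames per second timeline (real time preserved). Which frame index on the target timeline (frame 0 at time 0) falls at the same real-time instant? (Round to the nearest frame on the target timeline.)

frame 18079

Source frame index: (0×3600 + 12×60 + 3) × 48 + 8 = 34712.
Real time: 34712 / (48) = 4339/6 s.
Target frame: (4339/6) × (25) = 108475/6 ≈ 18079.167 → 18079.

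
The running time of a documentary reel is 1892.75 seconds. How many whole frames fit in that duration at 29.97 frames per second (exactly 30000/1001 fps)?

Frames = 1892.75 × 30000/1001 = 56782500/1001 ≈ 56725.7742.
Complete frames: 56725.

56725 frames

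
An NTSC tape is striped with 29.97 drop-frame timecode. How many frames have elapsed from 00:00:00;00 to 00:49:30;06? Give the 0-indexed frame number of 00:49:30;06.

Complete 10-minute blocks: 4, each 17982 frames → 71928.
Remaining 9 whole minutes in the current block: 1800 + 8 × 1798 = 16184 frames.
Within the current minute: 30 × 30 + 6 − 2 = 904 (labels ;00/;01 skipped at this minute). Total = 71928 + 16184 + 904 = 89016.

89016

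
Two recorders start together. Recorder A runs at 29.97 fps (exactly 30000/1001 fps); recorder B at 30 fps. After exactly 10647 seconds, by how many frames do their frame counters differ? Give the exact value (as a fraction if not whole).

3510/11 frames

A emits 30000/1001 × 10647 = 3510000/11 frames; B emits 30 × 10647 = 319410.
Difference = 3510/11 frames (≈ 319.0909); B is ahead of A.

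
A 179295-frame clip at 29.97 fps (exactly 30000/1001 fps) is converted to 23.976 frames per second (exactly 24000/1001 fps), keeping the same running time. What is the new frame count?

143436 frames

Target frames = source frames × (target rate / source rate) = 179295 × (24000/1001)/(30000/1001) = 179295 × 4/5 = 143436.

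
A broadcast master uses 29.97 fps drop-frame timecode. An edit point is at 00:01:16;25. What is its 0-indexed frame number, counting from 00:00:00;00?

As if non-drop at 30 labels/s: (0 × 3600 + 1 × 60 + 16) × 30 + 25 = 2305.
Minute boundaries passed: 1; those not divisible by 10: 1 − 0 = 1; dropped labels = 2 × 1 = 2.
Actual frame index = 2305 − 2 = 2303.

2303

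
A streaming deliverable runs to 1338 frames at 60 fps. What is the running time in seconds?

22.3 seconds

Running time = 1338 / (60) = 22.3 s.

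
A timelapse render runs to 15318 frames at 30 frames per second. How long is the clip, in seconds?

510.6 seconds

Running time = 15318 / (30) = 510.6 s.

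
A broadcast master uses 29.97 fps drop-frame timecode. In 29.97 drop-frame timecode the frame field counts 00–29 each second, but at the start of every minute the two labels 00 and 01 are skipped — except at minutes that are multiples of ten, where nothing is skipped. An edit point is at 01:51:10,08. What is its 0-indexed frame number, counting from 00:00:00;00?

199908

Complete 10-minute blocks: 11, each 17982 frames → 197802.
Remaining 1 whole minute in the current block: 1800 + 0 × 1798 = 1800 frames.
Within the current minute: 10 × 30 + 8 − 2 = 306 (labels ;00/;01 skipped at this minute). Total = 197802 + 1800 + 306 = 199908.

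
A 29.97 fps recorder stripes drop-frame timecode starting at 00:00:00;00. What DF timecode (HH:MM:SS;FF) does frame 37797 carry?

00:21:01;05

Ten DF minutes hold 17982 frames, so frame 37797 lies in block 2 (frames 35964–53945) with 1833 frames into that block.
The block's first minute is 1800 frames and the rest 1798 each; 1833 frames reaches minute 1, so 2 × 18 + 1 × 2 = 38 labels have been skipped so far.
Adding those back, label number 37797 + 38 = 37835 at 30 labels/s is 1261 s + 5 f = 0 h 21 min 1 s frame 5, i.e. 00:21:01;05.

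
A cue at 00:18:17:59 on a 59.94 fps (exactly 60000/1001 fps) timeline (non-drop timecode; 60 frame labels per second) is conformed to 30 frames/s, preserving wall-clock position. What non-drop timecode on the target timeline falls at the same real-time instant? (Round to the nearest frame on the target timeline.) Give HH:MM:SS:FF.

00:18:19:02

Source frame index: (0×3600 + 18×60 + 17) × 60 + 59 = 65879.
Real time: 65879 / (60000/1001) = 65944879/60000 s.
Target frame: (65944879/60000) × (30) = 65944879/2000 ≈ 32972.440 → 32972.
At 30 labels/s: frame 32972 → 00:18:19:02.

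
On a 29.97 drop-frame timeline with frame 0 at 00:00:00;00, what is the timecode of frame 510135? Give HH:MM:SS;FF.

04:43:41;15

Ten DF minutes hold 17982 frames, so frame 510135 lies in block 28 (frames 503496–521477) with 6639 frames into that block.
The block's first minute is 1800 frames and the rest 1798 each; 6639 frames reaches minute 3, so 28 × 18 + 3 × 2 = 510 labels have been skipped so far.
Adding those back, label number 510135 + 510 = 510645 at 30 labels/s is 17021 s + 15 f = 4 h 43 min 41 s frame 15, i.e. 04:43:41;15.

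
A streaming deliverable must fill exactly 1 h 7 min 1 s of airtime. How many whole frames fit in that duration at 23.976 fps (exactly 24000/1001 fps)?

96407 frames

1 h 7 min 1 s = 4021 s.
Frames = 4021 × 24000/1001 = 96504000/1001 ≈ 96407.5924.
Complete frames: 96407.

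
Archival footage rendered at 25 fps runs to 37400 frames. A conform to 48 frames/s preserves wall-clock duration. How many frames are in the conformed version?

Target frames = source frames × (target rate / source rate) = 37400 × (48)/(25) = 37400 × 48/25 = 71808.

71808 frames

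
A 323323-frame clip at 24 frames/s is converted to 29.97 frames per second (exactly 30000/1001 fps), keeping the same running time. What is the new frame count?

403750 frames

Target frames = source frames × (target rate / source rate) = 323323 × (30000/1001)/(24) = 323323 × 1250/1001 = 403750.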